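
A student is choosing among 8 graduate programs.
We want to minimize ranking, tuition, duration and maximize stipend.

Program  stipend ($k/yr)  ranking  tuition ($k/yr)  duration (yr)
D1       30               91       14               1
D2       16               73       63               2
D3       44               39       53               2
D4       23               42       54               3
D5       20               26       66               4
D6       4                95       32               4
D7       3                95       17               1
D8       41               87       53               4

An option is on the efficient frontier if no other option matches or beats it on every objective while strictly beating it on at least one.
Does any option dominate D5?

D1: worse on ranking (91 vs 26).
D2: worse on stipend (16 vs 20).
D3: worse on ranking (39 vs 26).
D4: worse on ranking (42 vs 26).
D6: worse on stipend (4 vs 20).
D7: worse on stipend (3 vs 20).
D8: worse on ranking (87 vs 26).
No option is at least as good as D5 on every objective and strictly better on one.

No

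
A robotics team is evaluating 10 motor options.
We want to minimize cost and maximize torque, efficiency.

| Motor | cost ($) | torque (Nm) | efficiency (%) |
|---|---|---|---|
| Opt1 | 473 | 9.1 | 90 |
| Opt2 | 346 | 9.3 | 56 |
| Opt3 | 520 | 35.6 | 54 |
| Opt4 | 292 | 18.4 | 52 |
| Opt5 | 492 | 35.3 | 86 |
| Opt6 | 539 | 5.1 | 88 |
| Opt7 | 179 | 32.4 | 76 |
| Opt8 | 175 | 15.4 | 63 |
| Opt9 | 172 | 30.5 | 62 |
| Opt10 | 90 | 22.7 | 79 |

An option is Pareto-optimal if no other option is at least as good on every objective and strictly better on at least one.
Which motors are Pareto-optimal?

Opt1, Opt3, Opt5, Opt7, Opt9, Opt10

Opt1: not dominated (best efficiency).
Opt2: dominated by Opt7 (cost 179≤346, torque 32.4≥9.3, efficiency 76≥56).
Opt3: not dominated (best torque).
Opt4: dominated by Opt7 (cost 179≤292, torque 32.4≥18.4, efficiency 76≥52).
Opt5: not dominated.
Opt6: dominated by Opt1 (cost 473≤539, torque 9.1≥5.1, efficiency 90≥88).
Opt7: not dominated.
Opt8: dominated by Opt10 (cost 90≤175, torque 22.7≥15.4, efficiency 79≥63).
Opt9: not dominated.
Opt10: not dominated (best cost).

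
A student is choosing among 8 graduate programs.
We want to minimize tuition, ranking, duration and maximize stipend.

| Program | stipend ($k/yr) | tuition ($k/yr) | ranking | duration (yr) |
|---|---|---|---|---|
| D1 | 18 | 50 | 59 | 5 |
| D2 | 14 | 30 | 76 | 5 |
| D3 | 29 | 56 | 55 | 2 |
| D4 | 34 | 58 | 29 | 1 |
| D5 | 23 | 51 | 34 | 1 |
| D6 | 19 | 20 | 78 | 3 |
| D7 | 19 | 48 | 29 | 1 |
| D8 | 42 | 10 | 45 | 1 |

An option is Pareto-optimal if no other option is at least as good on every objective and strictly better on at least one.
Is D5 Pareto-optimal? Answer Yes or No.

Yes

D1: worse on stipend (18 vs 23).
D2: worse on stipend (14 vs 23).
D3: worse on tuition (56 vs 51).
D4: worse on tuition (58 vs 51).
D6: worse on stipend (19 vs 23).
D7: worse on stipend (19 vs 23).
D8: worse on ranking (45 vs 34).
No option is at least as good as D5 on every objective and strictly better on one.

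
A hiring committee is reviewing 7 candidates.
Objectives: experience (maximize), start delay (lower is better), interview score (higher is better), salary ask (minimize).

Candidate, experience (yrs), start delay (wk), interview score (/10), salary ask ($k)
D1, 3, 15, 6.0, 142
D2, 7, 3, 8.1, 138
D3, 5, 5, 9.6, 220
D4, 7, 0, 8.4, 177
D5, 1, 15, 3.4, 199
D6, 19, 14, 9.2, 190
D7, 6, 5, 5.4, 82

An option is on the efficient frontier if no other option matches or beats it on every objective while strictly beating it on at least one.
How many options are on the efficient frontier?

5

D1: dominated by D2 (experience 7≥3, start delay 3≤15, interview score 8.1≥6.0, salary ask 138≤142).
D2: not dominated.
D3: not dominated (best interview score).
D4: not dominated (best start delay).
D5: dominated by D1 (experience 3≥1, start delay 15≤15, interview score 6.0≥3.4, salary ask 142≤199).
D6: not dominated (best experience).
D7: not dominated (best salary ask).
Pareto-optimal: D2, D3, D4, D6, D7 → 5.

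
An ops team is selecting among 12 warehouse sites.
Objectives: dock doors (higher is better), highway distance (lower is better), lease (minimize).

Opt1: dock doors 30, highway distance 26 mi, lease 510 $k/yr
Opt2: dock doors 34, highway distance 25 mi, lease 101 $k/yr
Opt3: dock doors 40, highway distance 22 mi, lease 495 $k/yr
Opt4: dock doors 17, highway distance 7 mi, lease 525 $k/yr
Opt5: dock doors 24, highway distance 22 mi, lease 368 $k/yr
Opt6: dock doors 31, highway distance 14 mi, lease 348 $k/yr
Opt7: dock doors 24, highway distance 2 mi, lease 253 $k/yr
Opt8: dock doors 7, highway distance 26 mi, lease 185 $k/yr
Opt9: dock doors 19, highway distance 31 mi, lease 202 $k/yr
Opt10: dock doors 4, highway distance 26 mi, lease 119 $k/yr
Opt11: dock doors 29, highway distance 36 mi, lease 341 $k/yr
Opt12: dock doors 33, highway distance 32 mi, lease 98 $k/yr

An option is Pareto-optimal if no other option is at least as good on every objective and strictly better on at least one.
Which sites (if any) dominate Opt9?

Opt2

Opt2: dock doors 34≥19, highway distance 25≤31, lease 101≤202 — dominates Opt9.
Others (Opt1, Opt3, Opt4, Opt5, Opt6, Opt7, Opt8, Opt10, Opt11, Opt12) are each worse than Opt9 on at least one objective.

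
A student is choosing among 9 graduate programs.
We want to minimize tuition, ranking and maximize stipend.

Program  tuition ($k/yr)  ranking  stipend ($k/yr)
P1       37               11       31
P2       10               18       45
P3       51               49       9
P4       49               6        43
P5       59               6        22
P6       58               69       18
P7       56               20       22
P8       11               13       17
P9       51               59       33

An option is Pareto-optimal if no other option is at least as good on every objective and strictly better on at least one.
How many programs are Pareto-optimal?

4

P1: not dominated.
P2: not dominated (best tuition).
P3: dominated by P1 (tuition 37≤51, ranking 11≤49, stipend 31≥9).
P4: not dominated.
P5: dominated by P4 (tuition 49≤59, ranking 6≤6, stipend 43≥22).
P6: dominated by P1 (tuition 37≤58, ranking 11≤69, stipend 31≥18).
P7: dominated by P1 (tuition 37≤56, ranking 11≤20, stipend 31≥22).
P8: not dominated.
P9: dominated by P2 (tuition 10≤51, ranking 18≤59, stipend 45≥33).
Pareto-optimal: P1, P2, P4, P8 → 4.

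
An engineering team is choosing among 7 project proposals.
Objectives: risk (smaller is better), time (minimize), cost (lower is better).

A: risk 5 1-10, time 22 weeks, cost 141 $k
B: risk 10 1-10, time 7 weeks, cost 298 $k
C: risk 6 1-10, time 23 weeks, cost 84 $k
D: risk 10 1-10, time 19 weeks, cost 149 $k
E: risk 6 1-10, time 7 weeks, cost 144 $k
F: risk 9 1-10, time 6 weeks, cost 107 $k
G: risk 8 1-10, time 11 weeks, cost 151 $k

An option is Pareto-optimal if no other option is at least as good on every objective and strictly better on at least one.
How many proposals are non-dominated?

4

A: not dominated (best risk).
B: dominated by E (risk 6≤10, time 7≤7, cost 144≤298).
C: not dominated (best cost).
D: dominated by E (risk 6≤10, time 7≤19, cost 144≤149).
E: not dominated.
F: not dominated (best time).
G: dominated by E (risk 6≤8, time 7≤11, cost 144≤151).
Pareto-optimal: A, C, E, F → 4.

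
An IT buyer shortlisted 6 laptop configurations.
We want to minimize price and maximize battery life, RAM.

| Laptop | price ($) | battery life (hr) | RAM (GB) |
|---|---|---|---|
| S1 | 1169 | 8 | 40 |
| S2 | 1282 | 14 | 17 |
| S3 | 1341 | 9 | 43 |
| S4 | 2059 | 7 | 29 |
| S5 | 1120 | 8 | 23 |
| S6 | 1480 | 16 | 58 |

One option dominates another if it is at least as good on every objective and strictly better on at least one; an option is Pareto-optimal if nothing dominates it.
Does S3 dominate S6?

S3 vs S6: S3 is worse on battery life (9 vs 16), so it does not dominate S6.

No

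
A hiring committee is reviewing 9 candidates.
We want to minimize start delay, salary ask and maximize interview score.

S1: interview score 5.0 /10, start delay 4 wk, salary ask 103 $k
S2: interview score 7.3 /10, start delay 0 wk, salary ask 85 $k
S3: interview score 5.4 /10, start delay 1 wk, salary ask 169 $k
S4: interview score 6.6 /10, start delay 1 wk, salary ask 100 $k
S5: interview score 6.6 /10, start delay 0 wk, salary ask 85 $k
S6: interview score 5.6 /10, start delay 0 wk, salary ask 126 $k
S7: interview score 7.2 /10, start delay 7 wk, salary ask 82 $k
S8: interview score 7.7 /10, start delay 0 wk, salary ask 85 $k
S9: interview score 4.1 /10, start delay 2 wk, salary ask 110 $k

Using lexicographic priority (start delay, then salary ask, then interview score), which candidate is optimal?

First minimize start delay: best is 0, kept {S2, S5, S6, S8}.
Then minimize salary ask: best is 85, kept {S2, S5, S8}.
Then maximize interview score: best is 7.7, kept {S8}.

S8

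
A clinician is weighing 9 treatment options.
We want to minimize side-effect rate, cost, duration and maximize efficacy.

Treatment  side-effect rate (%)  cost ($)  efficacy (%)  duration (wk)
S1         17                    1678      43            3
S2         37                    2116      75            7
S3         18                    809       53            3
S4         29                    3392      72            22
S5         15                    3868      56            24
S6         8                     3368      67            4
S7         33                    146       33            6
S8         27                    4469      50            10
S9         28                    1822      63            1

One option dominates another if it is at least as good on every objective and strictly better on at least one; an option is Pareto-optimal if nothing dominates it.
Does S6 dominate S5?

Yes

S6 vs S5: side-effect rate 8≤15, cost 3368≤3868, efficacy 67≥56, duration 4≤24 — S6 is at least as good on every objective with at least one strict improvement.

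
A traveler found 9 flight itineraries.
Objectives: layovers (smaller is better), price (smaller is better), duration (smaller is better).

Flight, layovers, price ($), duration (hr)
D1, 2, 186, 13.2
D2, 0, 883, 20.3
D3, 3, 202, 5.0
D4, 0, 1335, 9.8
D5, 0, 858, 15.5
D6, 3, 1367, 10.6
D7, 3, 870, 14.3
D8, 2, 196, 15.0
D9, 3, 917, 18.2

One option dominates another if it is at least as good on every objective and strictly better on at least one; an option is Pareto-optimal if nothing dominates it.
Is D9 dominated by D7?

Yes

D7 vs D9: layovers 3≤3, price 870≤917, duration 14.3≤18.2 — D7 is at least as good on every objective with at least one strict improvement.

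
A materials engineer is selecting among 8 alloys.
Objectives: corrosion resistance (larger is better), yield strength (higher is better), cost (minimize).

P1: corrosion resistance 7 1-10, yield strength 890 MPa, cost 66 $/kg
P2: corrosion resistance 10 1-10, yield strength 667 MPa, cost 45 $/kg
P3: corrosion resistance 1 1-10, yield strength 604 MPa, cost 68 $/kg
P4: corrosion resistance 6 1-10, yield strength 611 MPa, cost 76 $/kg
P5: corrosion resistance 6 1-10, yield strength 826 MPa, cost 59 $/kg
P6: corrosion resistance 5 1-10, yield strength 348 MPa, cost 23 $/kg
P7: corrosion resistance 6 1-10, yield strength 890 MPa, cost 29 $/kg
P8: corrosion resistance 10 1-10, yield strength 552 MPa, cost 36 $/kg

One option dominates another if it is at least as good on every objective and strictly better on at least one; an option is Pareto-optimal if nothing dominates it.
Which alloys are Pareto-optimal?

P1: not dominated.
P2: not dominated.
P3: dominated by P1 (corrosion resistance 7≥1, yield strength 890≥604, cost 66≤68).
P4: dominated by P1 (corrosion resistance 7≥6, yield strength 890≥611, cost 66≤76).
P5: dominated by P7 (corrosion resistance 6≥6, yield strength 890≥826, cost 29≤59).
P6: not dominated (best cost).
P7: not dominated.
P8: not dominated.

P1, P2, P6, P7, P8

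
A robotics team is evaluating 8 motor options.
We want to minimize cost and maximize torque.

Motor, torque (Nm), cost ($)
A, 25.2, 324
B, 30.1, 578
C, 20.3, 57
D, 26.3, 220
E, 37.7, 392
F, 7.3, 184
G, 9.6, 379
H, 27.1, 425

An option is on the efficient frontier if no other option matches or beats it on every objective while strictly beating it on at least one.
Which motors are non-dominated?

A: dominated by D (torque 26.3≥25.2, cost 220≤324).
B: dominated by E (torque 37.7≥30.1, cost 392≤578).
C: not dominated (best cost).
D: not dominated.
E: not dominated (best torque).
F: dominated by C (torque 20.3≥7.3, cost 57≤184).
G: dominated by A (torque 25.2≥9.6, cost 324≤379).
H: dominated by E (torque 37.7≥27.1, cost 392≤425).

C, D, E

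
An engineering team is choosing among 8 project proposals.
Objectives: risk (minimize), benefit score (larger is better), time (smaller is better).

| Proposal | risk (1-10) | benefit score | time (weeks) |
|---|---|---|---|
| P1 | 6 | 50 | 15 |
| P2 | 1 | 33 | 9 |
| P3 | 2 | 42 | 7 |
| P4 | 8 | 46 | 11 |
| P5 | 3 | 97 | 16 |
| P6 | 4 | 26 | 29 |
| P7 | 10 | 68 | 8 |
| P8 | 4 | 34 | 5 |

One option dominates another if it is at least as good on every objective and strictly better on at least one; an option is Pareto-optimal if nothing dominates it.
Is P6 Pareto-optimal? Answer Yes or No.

No

P2 vs P6: risk 1≤4, benefit score 33≥26, time 9≤29 — P2 is at least as good on every objective and strictly better on at least one, so P2 dominates P6.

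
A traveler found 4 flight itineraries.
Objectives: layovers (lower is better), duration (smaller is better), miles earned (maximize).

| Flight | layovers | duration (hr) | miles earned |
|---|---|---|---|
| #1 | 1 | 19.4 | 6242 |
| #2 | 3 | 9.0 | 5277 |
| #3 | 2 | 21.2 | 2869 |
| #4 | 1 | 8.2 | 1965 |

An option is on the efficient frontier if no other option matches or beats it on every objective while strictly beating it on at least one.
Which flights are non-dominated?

#1, #2, #4

#1: not dominated (best miles earned).
#2: not dominated.
#3: dominated by #1 (layovers 1≤2, duration 19.4≤21.2, miles earned 6242≥2869).
#4: not dominated (best duration).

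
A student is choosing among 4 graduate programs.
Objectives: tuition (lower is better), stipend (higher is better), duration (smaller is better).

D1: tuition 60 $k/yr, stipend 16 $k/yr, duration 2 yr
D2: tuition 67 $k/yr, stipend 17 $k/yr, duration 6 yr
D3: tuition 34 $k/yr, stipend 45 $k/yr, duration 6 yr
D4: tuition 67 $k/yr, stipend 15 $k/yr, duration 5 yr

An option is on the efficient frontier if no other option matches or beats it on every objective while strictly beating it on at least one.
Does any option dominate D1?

D2: worse on tuition (67 vs 60).
D3: worse on duration (6 vs 2).
D4: worse on tuition (67 vs 60).
No option is at least as good as D1 on every objective and strictly better on one.

No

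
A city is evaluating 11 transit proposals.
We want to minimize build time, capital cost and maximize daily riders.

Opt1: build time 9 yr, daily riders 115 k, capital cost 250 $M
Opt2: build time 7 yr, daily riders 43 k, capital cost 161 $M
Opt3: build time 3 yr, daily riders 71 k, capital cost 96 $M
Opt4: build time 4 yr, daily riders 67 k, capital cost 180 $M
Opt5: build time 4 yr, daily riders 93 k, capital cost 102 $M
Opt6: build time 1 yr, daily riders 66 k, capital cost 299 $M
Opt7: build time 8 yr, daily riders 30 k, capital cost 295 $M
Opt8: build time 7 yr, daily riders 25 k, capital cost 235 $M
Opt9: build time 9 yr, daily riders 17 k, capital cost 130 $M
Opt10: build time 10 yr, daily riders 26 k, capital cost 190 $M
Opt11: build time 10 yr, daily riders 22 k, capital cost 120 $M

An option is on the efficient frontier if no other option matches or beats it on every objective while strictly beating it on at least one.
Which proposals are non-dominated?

Opt1: not dominated (best daily riders).
Opt2: dominated by Opt3 (build time 3≤7, daily riders 71≥43, capital cost 96≤161).
Opt3: not dominated (best capital cost).
Opt4: dominated by Opt3 (build time 3≤4, daily riders 71≥67, capital cost 96≤180).
Opt5: not dominated.
Opt6: not dominated (best build time).
Opt7: dominated by Opt2 (build time 7≤8, daily riders 43≥30, capital cost 161≤295).
Opt8: dominated by Opt2 (build time 7≤7, daily riders 43≥25, capital cost 161≤235).
Opt9: dominated by Opt3 (build time 3≤9, daily riders 71≥17, capital cost 96≤130).
Opt10: dominated by Opt2 (build time 7≤10, daily riders 43≥26, capital cost 161≤190).
Opt11: dominated by Opt3 (build time 3≤10, daily riders 71≥22, capital cost 96≤120).

Opt1, Opt3, Opt5, Opt6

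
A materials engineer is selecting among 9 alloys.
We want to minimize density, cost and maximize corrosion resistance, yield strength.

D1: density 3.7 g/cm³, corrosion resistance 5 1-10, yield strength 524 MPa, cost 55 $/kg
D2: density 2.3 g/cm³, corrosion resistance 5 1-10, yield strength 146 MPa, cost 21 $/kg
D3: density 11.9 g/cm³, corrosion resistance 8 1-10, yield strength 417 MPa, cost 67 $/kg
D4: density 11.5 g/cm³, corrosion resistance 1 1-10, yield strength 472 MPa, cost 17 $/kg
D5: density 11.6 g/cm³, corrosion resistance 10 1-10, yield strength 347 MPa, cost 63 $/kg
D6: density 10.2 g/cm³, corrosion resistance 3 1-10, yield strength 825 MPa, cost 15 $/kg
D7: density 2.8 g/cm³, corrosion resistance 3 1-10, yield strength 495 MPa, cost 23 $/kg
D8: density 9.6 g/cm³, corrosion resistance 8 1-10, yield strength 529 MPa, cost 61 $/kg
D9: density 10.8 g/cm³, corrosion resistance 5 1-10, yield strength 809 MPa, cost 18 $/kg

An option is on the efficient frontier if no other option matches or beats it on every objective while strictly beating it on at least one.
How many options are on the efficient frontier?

D1: not dominated.
D2: not dominated (best density).
D3: dominated by D8 (density 9.6≤11.9, corrosion resistance 8≥8, yield strength 529≥417, cost 61≤67).
D4: dominated by D6 (density 10.2≤11.5, corrosion resistance 3≥1, yield strength 825≥472, cost 15≤17).
D5: not dominated (best corrosion resistance).
D6: not dominated (best yield strength).
D7: not dominated.
D8: not dominated.
D9: not dominated.
Pareto-optimal: D1, D2, D5, D6, D7, D8, D9 → 7.

7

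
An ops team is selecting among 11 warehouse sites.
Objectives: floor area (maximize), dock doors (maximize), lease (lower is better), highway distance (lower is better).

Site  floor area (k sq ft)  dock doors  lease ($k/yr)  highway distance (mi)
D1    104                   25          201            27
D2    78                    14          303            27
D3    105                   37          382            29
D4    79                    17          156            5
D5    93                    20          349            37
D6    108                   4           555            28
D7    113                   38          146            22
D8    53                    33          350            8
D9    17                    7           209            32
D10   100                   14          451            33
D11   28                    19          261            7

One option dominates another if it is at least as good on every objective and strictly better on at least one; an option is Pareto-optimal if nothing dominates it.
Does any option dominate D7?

No

D1: worse on floor area (104 vs 113).
D2: worse on floor area (78 vs 113).
D3: worse on floor area (105 vs 113).
D4: worse on floor area (79 vs 113).
D5: worse on floor area (93 vs 113).
D6: worse on floor area (108 vs 113).
D8: worse on floor area (53 vs 113).
D9: worse on floor area (17 vs 113).
D10: worse on floor area (100 vs 113).
D11: worse on floor area (28 vs 113).
No option is at least as good as D7 on every objective and strictly better on one.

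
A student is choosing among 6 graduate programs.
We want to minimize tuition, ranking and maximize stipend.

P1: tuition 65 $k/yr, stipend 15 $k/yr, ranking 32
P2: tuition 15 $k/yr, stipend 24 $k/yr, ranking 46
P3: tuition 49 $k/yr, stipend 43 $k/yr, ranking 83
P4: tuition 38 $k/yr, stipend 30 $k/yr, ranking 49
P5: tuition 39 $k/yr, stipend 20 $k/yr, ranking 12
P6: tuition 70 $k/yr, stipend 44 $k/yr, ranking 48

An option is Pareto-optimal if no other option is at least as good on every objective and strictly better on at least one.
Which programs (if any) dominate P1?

P5

P5: tuition 39≤65, stipend 20≥15, ranking 12≤32 — dominates P1.
Others (P2, P3, P4, P6) are each worse than P1 on at least one objective.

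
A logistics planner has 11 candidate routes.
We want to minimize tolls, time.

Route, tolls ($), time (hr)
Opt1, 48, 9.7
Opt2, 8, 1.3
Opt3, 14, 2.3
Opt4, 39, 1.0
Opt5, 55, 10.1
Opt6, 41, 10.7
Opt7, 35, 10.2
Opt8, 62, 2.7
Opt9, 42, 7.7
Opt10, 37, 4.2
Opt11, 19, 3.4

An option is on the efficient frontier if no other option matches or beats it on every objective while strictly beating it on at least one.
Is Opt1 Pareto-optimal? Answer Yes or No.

No

Opt2 vs Opt1: tolls 8≤48, time 1.3≤9.7 — Opt2 is at least as good on every objective and strictly better on at least one, so Opt2 dominates Opt1.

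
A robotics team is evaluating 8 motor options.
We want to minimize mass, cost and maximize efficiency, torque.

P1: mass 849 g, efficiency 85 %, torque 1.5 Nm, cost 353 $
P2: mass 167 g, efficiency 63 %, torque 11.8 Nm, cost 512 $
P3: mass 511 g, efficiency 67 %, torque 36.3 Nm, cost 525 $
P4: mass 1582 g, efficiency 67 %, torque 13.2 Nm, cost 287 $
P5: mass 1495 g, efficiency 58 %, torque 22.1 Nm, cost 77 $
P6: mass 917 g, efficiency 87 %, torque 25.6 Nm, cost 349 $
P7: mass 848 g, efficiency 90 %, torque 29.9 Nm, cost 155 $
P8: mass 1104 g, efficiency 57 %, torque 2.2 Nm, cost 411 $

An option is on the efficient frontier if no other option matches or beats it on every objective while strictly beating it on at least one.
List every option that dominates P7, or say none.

none

P1: worse on mass (849 vs 848).
P2: worse on efficiency (63 vs 90).
P3: worse on efficiency (67 vs 90).
P4: worse on mass (1582 vs 848).
P5: worse on mass (1495 vs 848).
P6: worse on mass (917 vs 848).
P8: worse on mass (1104 vs 848).
No option dominates P7.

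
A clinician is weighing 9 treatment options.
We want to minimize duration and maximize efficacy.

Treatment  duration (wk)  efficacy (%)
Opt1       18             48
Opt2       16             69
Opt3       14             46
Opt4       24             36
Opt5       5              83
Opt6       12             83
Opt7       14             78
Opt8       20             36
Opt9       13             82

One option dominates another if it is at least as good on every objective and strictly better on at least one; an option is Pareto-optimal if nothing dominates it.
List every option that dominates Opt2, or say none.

Opt5: duration 5≤16, efficacy 83≥69 — dominates Opt2.
Opt6: duration 12≤16, efficacy 83≥69 — dominates Opt2.
Opt7: duration 14≤16, efficacy 78≥69 — dominates Opt2.
Opt9: duration 13≤16, efficacy 82≥69 — dominates Opt2.
Others (Opt1, Opt3, Opt4, Opt8) are each worse than Opt2 on at least one objective.

Opt5, Opt6, Opt7, Opt9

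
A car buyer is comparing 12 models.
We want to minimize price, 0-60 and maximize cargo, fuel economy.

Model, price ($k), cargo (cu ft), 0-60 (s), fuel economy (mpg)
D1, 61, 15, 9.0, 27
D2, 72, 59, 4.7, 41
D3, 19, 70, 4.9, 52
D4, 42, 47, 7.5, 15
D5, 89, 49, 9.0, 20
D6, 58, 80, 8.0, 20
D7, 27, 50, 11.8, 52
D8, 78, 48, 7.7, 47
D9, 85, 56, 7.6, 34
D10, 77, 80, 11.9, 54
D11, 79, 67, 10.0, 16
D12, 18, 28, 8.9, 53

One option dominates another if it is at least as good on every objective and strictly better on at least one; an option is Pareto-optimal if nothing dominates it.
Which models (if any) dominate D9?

D2, D3

D2: price 72≤85, cargo 59≥56, 0-60 4.7≤7.6, fuel economy 41≥34 — dominates D9.
D3: price 19≤85, cargo 70≥56, 0-60 4.9≤7.6, fuel economy 52≥34 — dominates D9.
Others (D1, D4, D5, D6, D7, D8, D10, D11, D12) are each worse than D9 on at least one objective.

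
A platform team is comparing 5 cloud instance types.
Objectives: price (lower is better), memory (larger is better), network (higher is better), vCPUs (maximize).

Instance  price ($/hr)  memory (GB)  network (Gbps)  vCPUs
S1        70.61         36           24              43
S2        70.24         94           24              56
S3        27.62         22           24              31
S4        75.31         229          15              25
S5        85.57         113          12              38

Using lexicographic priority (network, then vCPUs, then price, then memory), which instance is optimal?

First maximize network: best is 24, kept {S1, S2, S3}.
Then maximize vCPUs: best is 56, kept {S2}.

S2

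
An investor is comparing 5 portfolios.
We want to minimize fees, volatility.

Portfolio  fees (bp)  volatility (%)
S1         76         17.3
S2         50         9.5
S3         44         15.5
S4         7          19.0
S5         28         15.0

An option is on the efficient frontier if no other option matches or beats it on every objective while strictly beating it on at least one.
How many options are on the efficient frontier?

S1: dominated by S2 (fees 50≤76, volatility 9.5≤17.3).
S2: not dominated (best volatility).
S3: dominated by S5 (fees 28≤44, volatility 15.0≤15.5).
S4: not dominated (best fees).
S5: not dominated.
Pareto-optimal: S2, S4, S5 → 3.

3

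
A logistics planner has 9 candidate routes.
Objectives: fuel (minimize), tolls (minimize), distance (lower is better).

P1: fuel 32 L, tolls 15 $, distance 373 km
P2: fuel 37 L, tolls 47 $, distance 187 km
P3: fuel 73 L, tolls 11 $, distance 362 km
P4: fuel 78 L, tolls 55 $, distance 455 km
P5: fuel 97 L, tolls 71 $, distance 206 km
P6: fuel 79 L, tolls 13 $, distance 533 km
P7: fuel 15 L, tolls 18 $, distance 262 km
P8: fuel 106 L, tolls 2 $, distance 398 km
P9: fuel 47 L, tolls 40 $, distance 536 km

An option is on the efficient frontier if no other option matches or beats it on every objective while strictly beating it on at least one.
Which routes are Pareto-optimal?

P1: not dominated.
P2: not dominated (best distance).
P3: not dominated.
P4: dominated by P1 (fuel 32≤78, tolls 15≤55, distance 373≤455).
P5: dominated by P2 (fuel 37≤97, tolls 47≤71, distance 187≤206).
P6: dominated by P3 (fuel 73≤79, tolls 11≤13, distance 362≤533).
P7: not dominated (best fuel).
P8: not dominated (best tolls).
P9: dominated by P1 (fuel 32≤47, tolls 15≤40, distance 373≤536).

P1, P2, P3, P7, P8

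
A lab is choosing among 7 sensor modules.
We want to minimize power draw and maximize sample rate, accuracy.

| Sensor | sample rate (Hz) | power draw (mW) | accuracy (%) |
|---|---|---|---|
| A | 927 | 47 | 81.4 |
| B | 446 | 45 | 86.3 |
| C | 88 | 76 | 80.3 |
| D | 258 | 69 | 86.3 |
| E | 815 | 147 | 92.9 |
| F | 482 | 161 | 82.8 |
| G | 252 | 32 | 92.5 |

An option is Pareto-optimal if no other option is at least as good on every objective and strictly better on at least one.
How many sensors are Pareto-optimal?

4

A: not dominated (best sample rate).
B: not dominated.
C: dominated by A (sample rate 927≥88, power draw 47≤76, accuracy 81.4≥80.3).
D: dominated by B (sample rate 446≥258, power draw 45≤69, accuracy 86.3≥86.3).
E: not dominated (best accuracy).
F: dominated by E (sample rate 815≥482, power draw 147≤161, accuracy 92.9≥82.8).
G: not dominated (best power draw).
Pareto-optimal: A, B, E, G → 4.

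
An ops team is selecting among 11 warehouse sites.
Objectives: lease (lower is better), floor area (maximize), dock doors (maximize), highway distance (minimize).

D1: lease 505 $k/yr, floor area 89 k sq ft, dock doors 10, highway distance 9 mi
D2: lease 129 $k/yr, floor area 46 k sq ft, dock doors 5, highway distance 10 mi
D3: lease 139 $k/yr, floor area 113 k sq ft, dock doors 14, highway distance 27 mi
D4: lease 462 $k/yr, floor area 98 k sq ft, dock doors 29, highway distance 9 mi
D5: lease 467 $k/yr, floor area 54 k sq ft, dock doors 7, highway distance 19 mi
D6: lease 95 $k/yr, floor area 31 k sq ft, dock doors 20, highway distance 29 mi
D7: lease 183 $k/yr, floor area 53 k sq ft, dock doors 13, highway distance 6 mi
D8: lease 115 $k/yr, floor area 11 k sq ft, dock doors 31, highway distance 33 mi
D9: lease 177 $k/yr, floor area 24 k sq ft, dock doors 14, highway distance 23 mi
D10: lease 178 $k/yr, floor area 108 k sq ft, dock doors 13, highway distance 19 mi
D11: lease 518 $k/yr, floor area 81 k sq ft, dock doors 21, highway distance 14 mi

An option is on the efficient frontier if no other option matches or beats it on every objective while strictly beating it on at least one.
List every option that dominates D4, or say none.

none

D1: worse on lease (505 vs 462).
D2: worse on floor area (46 vs 98).
D3: worse on dock doors (14 vs 29).
D5: worse on lease (467 vs 462).
D6: worse on floor area (31 vs 98).
D7: worse on floor area (53 vs 98).
D8: worse on floor area (11 vs 98).
D9: worse on floor area (24 vs 98).
D10: worse on dock doors (13 vs 29).
D11: worse on lease (518 vs 462).
No option dominates D4.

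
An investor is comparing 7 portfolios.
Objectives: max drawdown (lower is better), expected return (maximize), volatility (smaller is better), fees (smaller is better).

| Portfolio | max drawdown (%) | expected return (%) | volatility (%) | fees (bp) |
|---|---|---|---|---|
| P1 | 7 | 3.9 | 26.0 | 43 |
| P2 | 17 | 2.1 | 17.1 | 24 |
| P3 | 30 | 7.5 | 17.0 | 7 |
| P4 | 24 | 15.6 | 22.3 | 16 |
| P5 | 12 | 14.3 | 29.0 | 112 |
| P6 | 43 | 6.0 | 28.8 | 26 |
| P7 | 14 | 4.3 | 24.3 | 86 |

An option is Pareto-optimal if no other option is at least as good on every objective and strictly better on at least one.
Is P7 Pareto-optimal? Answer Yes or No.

P1: worse on expected return (3.9 vs 4.3).
P2: worse on max drawdown (17 vs 14).
P3: worse on max drawdown (30 vs 14).
P4: worse on max drawdown (24 vs 14).
P5: worse on volatility (29.0 vs 24.3).
P6: worse on max drawdown (43 vs 14).
No option is at least as good as P7 on every objective and strictly better on one.

Yes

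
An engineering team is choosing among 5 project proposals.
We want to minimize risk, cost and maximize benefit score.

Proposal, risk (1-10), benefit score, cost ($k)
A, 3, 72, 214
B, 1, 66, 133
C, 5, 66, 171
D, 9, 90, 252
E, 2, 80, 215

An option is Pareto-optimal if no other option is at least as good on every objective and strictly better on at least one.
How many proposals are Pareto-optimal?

4

A: not dominated.
B: not dominated (best risk).
C: dominated by B (risk 1≤5, benefit score 66≥66, cost 133≤171).
D: not dominated (best benefit score).
E: not dominated.
Pareto-optimal: A, B, D, E → 4.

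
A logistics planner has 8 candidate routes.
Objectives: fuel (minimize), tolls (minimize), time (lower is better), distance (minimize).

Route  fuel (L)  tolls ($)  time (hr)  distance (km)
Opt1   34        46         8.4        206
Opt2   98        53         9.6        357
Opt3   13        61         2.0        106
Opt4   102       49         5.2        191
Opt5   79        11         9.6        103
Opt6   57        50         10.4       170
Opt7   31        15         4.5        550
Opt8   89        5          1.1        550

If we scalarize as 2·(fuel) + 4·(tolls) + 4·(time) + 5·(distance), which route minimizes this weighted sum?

Opt1: 2·34 + 4·46 + 4·8.4 + 5·206 = 1315.6
Opt2: 2·98 + 4·53 + 4·9.6 + 5·357 = 2231.4
Opt3: 2·13 + 4·61 + 4·2.0 + 5·106 = 808.0
Opt4: 2·102 + 4·49 + 4·5.2 + 5·191 = 1375.8
Opt5: 2·79 + 4·11 + 4·9.6 + 5·103 = 755.4
Opt6: 2·57 + 4·50 + 4·10.4 + 5·170 = 1205.6
Opt7: 2·31 + 4·15 + 4·4.5 + 5·550 = 2890.0
Opt8: 2·89 + 4·5 + 4·1.1 + 5·550 = 2952.4
Lowest: Opt5 at 755.4.

Opt5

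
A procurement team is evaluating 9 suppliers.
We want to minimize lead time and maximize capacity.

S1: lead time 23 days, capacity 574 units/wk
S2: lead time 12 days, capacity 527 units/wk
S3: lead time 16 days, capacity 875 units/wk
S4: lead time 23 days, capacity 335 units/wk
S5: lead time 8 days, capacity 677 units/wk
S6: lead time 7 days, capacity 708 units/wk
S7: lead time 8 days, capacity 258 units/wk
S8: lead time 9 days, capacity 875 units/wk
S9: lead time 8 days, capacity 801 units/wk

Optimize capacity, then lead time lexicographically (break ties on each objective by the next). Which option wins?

S8

First maximize capacity: best is 875, kept {S3, S8}.
Then minimize lead time: best is 9, kept {S8}.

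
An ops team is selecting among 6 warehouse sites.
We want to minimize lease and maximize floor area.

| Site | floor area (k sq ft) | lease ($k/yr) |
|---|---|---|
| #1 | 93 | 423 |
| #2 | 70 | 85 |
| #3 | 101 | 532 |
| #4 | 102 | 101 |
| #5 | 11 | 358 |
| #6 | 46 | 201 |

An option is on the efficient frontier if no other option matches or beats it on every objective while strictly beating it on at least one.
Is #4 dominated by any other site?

#1: worse on floor area (93 vs 102).
#2: worse on floor area (70 vs 102).
#3: worse on floor area (101 vs 102).
#5: worse on floor area (11 vs 102).
#6: worse on floor area (46 vs 102).
No option is at least as good as #4 on every objective and strictly better on one.

No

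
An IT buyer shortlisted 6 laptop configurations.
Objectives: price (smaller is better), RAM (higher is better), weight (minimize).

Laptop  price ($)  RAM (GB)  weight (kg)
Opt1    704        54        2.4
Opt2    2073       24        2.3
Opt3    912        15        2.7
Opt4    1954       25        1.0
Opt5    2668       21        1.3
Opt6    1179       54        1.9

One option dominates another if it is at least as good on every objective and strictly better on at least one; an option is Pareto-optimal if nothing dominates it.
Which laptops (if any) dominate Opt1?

Opt2: worse on price (2073 vs 704).
Opt3: worse on price (912 vs 704).
Opt4: worse on price (1954 vs 704).
Opt5: worse on price (2668 vs 704).
Opt6: worse on price (1179 vs 704).
No option dominates Opt1.

none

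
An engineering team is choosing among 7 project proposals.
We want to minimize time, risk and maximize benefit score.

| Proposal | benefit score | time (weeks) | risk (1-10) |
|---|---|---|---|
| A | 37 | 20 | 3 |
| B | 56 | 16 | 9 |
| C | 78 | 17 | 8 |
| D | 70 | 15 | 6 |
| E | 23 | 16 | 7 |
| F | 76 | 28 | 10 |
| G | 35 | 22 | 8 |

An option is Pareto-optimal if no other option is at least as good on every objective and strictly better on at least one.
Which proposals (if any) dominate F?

C: benefit score 78≥76, time 17≤28, risk 8≤10 — dominates F.
Others (A, B, D, E, G) are each worse than F on at least one objective.

C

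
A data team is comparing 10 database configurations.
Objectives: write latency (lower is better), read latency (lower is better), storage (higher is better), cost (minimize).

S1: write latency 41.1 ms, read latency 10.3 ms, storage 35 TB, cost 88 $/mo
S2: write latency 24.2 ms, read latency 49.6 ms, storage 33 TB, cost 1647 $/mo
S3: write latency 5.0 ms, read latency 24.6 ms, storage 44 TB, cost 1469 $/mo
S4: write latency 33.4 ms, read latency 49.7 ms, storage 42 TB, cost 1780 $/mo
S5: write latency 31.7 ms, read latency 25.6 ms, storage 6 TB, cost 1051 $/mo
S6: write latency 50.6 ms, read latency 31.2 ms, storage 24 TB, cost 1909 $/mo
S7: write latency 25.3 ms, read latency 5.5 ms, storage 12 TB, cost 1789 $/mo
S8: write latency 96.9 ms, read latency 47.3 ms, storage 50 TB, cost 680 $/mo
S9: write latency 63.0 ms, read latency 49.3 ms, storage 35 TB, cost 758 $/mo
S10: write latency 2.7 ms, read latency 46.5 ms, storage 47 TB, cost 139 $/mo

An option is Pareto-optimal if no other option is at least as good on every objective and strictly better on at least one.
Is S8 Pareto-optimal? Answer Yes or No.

Yes

S1: worse on storage (35 vs 50).
S2: worse on read latency (49.6 vs 47.3).
S3: worse on storage (44 vs 50).
S4: worse on read latency (49.7 vs 47.3).
S5: worse on storage (6 vs 50).
S6: worse on storage (24 vs 50).
S7: worse on storage (12 vs 50).
S9: worse on read latency (49.3 vs 47.3).
S10: worse on storage (47 vs 50).
No option is at least as good as S8 on every objective and strictly better on one.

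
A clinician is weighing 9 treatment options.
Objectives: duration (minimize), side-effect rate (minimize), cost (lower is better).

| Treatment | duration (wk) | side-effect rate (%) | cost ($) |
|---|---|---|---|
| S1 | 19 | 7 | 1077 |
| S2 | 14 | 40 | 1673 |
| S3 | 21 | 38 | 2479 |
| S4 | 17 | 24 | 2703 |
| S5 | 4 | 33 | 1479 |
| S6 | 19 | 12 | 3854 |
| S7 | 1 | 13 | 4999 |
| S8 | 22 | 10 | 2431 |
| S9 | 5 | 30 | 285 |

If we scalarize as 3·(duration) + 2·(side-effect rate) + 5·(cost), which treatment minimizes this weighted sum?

S1: 3·19 + 2·7 + 5·1077 = 5456
S2: 3·14 + 2·40 + 5·1673 = 8487
S3: 3·21 + 2·38 + 5·2479 = 12534
S4: 3·17 + 2·24 + 5·2703 = 13614
S5: 3·4 + 2·33 + 5·1479 = 7473
S6: 3·19 + 2·12 + 5·3854 = 19351
S7: 3·1 + 2·13 + 5·4999 = 25024
S8: 3·22 + 2·10 + 5·2431 = 12241
S9: 3·5 + 2·30 + 5·285 = 1500
Lowest: S9 at 1500.

S9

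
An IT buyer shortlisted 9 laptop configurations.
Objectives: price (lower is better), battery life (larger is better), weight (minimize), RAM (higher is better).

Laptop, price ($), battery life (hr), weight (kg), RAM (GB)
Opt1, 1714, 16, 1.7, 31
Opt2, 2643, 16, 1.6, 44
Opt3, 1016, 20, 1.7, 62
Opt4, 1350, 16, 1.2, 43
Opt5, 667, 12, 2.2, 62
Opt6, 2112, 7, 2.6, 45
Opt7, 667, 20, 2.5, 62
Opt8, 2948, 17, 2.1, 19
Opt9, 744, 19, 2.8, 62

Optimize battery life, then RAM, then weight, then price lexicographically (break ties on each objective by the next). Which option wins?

Opt3

First maximize battery life: best is 20, kept {Opt3, Opt7}.
Then maximize RAM: best is 62, kept {Opt3, Opt7}.
Then minimize weight: best is 1.7, kept {Opt3}.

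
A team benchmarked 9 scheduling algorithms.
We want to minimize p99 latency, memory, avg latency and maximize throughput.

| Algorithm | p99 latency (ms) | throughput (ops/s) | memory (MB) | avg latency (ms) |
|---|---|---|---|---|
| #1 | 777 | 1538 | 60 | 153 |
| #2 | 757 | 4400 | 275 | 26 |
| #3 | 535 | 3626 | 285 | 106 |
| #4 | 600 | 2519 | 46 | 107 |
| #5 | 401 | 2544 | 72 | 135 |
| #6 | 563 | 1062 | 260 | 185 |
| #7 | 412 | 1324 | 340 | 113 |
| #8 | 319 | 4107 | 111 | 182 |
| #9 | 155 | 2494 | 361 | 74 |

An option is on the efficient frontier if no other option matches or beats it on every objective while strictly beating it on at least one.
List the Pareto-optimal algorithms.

#2, #3, #4, #5, #7, #8, #9

#1: dominated by #4 (p99 latency 600≤777, throughput 2519≥1538, memory 46≤60, avg latency 107≤153).
#2: not dominated (best throughput).
#3: not dominated.
#4: not dominated (best memory).
#5: not dominated.
#6: dominated by #5 (p99 latency 401≤563, throughput 2544≥1062, memory 72≤260, avg latency 135≤185).
#7: not dominated.
#8: not dominated.
#9: not dominated (best p99 latency).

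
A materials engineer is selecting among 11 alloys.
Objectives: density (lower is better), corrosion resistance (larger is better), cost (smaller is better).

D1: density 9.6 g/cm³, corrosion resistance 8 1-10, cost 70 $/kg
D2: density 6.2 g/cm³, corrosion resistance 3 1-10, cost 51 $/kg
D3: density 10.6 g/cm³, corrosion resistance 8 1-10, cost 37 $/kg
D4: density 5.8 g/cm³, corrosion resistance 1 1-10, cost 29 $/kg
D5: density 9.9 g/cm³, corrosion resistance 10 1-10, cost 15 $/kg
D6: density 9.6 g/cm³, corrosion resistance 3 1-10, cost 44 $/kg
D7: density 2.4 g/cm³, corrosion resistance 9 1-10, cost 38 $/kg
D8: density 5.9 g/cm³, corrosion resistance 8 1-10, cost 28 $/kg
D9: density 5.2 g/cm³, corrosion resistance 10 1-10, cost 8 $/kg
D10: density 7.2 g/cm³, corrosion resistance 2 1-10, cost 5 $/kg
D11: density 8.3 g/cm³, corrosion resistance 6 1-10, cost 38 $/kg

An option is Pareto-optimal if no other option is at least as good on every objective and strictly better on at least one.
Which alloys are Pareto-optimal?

D1: dominated by D7 (density 2.4≤9.6, corrosion resistance 9≥8, cost 38≤70).
D2: dominated by D7 (density 2.4≤6.2, corrosion resistance 9≥3, cost 38≤51).
D3: dominated by D5 (density 9.9≤10.6, corrosion resistance 10≥8, cost 15≤37).
D4: dominated by D9 (density 5.2≤5.8, corrosion resistance 10≥1, cost 8≤29).
D5: dominated by D9 (density 5.2≤9.9, corrosion resistance 10≥10, cost 8≤15).
D6: dominated by D7 (density 2.4≤9.6, corrosion resistance 9≥3, cost 38≤44).
D7: not dominated (best density).
D8: dominated by D9 (density 5.2≤5.9, corrosion resistance 10≥8, cost 8≤28).
D9: not dominated.
D10: not dominated (best cost).
D11: dominated by D7 (density 2.4≤8.3, corrosion resistance 9≥6, cost 38≤38).

D7, D9, D10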